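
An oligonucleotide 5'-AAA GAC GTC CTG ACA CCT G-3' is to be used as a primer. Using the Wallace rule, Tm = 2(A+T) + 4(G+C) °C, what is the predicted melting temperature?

58°C

A=6, T=3, C=6, G=4
AT pairs contribute 9, GC pairs contribute 10.
Tm = 4·10 + 2·9 = 40 + 18 = 58°C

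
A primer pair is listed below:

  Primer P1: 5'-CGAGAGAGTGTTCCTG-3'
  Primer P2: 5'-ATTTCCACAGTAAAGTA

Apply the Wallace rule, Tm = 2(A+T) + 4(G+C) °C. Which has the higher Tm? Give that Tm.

Primer P1: A+T=7, G+C=9 → Tm = 2(7)+4(9) = 50°C
Primer P2: A+T=12, G+C=5 → Tm = 2(12)+4(5) = 44°C
50°C vs 44°C → primer P1 is higher.

Primer P1, 50°C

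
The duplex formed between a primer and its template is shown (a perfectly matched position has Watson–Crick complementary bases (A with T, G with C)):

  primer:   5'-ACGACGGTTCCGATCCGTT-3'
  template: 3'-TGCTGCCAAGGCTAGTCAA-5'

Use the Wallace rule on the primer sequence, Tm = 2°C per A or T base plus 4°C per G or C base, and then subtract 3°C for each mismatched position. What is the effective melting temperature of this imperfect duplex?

Primer base counts: A=3, T=5, G=5, C=6 → A+T=8, G+C=11
Perfect-match Tm = 2(8) + 4(11) = 16 + 44 = 60°C
Mismatches (positions where the bases are not complementary): 1 (at position 16)
Effective Tm = 60 − 1×3 = 60 − 3 = 57°C

57°C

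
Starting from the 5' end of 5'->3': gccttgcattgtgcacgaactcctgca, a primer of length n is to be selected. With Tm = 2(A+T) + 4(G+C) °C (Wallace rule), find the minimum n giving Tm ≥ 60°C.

n = 20

First 19 bases: GCCTTGCATTGTGCACGAA → Tm = 58°C (< 60°C)
First 20 bases: GCCTTGCATTGTGCACGAAC → Tm = 62°C (≥ 60°C)
Each additional base adds 2°C (A/T) or 4°C (G/C), so Tm is non-decreasing in n; n = 20 is the first length to reach 60°C.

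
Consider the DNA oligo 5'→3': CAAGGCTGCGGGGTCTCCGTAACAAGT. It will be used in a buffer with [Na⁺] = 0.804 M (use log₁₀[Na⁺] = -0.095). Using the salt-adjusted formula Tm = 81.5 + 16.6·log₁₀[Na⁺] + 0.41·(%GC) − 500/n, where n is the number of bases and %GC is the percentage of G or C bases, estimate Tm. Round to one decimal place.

Length n = 27. Counting bases: G=9, T=5, A=6, C=7
G+C = 16, so %GC = 16/27 × 100 = 59.259%
Salt term: 16.6 × (-0.095) = -1.577
GC term: 0.41 × 59.259 = 24.296; length term: −500/27 = −18.519
Tm = 81.5 + (-1.577) + 24.296 − 18.519 = 85.7 → 85.7°C

85.7°C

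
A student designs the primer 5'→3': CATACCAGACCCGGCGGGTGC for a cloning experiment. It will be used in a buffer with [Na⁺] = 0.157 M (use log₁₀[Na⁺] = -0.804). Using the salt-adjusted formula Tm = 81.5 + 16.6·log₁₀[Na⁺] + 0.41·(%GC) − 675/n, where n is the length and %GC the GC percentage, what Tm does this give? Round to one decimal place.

65.3°C

Length n = 21. Scanning the sequence gives A=4, G=7, C=8, T=2.
G+C = 15, so %GC = 15/21 × 100 = 71.429%
Salt term: 16.6 × (-0.804) = -13.346
GC term: 0.41 × 71.429 = 29.286; length term: −675/21 = −32.143
Tm = 81.5 + (-13.346) + 29.286 − 32.143 = 65.297 → 65.3°C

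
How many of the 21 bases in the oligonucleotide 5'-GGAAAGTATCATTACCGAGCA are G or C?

9

A=8, C=4, T=4, G=5
G+C = 5 + 4 = 9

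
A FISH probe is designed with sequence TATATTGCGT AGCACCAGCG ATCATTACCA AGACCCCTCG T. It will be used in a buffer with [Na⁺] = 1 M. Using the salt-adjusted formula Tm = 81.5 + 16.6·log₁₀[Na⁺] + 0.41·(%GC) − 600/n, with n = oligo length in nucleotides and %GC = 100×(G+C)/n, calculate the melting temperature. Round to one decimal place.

Length n = 41. G=7, C=13, A=11, T=10
G+C = 20, so %GC = 20/41 × 100 = 48.78%
Salt term: 16.6 × (0) = 0
GC term: 0.41 × 48.78 = 20; length term: −600/41 = −14.634
Tm = 81.5 + (0) + 20 − 14.634 = 86.866 → 86.9°C

86.9°C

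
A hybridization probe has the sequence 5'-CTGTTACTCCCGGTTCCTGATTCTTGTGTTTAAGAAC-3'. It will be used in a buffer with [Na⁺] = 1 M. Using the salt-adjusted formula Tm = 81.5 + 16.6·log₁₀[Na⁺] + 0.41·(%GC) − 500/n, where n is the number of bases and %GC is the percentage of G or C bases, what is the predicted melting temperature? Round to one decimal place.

85.7°C

Length n = 37. C=9, A=6, G=7, T=15
G+C = 16, so %GC = 16/37 × 100 = 43.243%
Salt term: 16.6 × (0) = 0
GC term: 0.41 × 43.243 = 17.73; length term: −500/37 = −13.514
Tm = 81.5 + (0) + 17.73 − 13.514 = 85.716 → 85.7°C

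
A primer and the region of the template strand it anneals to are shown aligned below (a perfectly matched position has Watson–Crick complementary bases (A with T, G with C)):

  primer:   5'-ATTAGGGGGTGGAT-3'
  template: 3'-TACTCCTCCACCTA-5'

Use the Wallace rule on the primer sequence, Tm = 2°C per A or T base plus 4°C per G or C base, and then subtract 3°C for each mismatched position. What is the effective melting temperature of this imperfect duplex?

Primer base counts: A=3, T=4, G=7, C=0 → A+T=7, G+C=7
Perfect-match Tm = 2(7) + 4(7) = 14 + 28 = 42°C
Mismatches (positions where the bases are not complementary): 2 (at positions 3, 7)
Effective Tm = 42 − 2×3 = 42 − 6 = 36°C

36°C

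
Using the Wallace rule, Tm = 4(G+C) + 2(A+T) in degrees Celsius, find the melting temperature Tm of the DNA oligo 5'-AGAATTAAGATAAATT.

36°C

Counting bases: G=2, C=0, A=9, T=5
So N_AT = 14 and N_GC = 2.
Tm = 4·2 + 2·14 = 8 + 28 = 36°C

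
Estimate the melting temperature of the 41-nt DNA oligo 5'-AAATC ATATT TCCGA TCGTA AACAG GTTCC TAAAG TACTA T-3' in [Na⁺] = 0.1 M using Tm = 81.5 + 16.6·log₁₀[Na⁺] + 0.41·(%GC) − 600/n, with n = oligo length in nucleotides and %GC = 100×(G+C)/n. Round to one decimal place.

63.3°C

Length n = 41. Scanning the sequence gives C=8, G=5, T=13, A=15.
G+C = 13, so %GC = 13/41 × 100 = 31.707%
Salt term: 16.6 × (-1) = -16.6
GC term: 0.41 × 31.707 = 13; length term: −600/41 = −14.634
Tm = 81.5 + (-16.6) + 13 − 14.634 = 63.266 → 63.3°C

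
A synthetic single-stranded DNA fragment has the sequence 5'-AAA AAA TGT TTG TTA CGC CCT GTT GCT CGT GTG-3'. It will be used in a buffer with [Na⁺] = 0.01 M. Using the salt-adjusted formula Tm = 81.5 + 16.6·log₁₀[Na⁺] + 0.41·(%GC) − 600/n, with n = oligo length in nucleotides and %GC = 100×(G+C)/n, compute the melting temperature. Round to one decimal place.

47.5°C

Length n = 33. Scanning the sequence gives A=7, C=6, T=12, G=8.
G+C = 14, so %GC = 14/33 × 100 = 42.424%
Salt term: 16.6 × (-2) = -33.2
GC term: 0.41 × 42.424 = 17.394; length term: −600/33 = −18.182
Tm = 81.5 + (-33.2) + 17.394 − 18.182 = 47.512 → 47.5°C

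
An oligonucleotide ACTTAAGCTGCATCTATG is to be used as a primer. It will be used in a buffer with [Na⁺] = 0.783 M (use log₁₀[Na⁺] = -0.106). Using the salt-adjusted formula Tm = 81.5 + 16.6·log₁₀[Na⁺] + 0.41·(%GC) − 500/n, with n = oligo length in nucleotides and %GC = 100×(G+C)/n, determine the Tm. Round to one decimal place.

67.9°C

Length n = 18. G=3, C=4, T=6, A=5
G+C = 7, so %GC = 7/18 × 100 = 38.889%
Salt term: 16.6 × (-0.106) = -1.76
GC term: 0.41 × 38.889 = 15.944; length term: −500/18 = −27.778
Tm = 81.5 + (-1.76) + 15.944 − 27.778 = 67.906 → 67.9°C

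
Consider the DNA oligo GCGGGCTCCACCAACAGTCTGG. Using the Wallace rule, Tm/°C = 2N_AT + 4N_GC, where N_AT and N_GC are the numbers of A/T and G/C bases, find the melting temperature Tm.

74°C

T=3, G=7, A=4, C=8
A+T = 7, G+C = 15
Tm = 2(7) + 4(15) = 14 + 60 = 74°C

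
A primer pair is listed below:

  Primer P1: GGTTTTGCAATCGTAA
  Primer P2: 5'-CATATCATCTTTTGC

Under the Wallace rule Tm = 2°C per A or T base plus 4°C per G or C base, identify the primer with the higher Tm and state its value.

Primer P1, 44°C

Primer P1: A+T=10, G+C=6 → Tm = 2(10)+4(6) = 44°C
Primer P2: A+T=10, G+C=5 → Tm = 2(10)+4(5) = 40°C
44°C vs 40°C → primer P1 is higher.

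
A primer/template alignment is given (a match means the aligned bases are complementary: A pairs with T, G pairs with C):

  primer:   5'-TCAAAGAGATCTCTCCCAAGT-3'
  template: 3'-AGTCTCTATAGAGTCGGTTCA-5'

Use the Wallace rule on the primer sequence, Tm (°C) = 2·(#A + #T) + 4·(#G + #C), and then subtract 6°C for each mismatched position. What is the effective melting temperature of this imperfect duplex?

36°C

Primer base counts: A=7, T=5, G=3, C=6 → A+T=12, G+C=9
Perfect-match Tm = 2(12) + 4(9) = 24 + 36 = 60°C
Mismatches (positions where the bases are not complementary): 4 (at positions 4, 8, 14, 15)
Effective Tm = 60 − 4×6 = 60 − 24 = 36°C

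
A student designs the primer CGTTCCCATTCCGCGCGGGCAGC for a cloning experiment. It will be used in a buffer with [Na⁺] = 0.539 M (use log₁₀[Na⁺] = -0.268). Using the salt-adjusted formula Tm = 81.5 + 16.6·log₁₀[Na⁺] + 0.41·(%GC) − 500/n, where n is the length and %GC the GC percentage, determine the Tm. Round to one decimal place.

85.6°C

Length n = 23. T=4, G=7, C=10, A=2
G+C = 17, so %GC = 17/23 × 100 = 73.913%
Salt term: 16.6 × (-0.268) = -4.449
GC term: 0.41 × 73.913 = 30.304; length term: −500/23 = −21.739
Tm = 81.5 + (-4.449) + 30.304 − 21.739 = 85.616 → 85.6°C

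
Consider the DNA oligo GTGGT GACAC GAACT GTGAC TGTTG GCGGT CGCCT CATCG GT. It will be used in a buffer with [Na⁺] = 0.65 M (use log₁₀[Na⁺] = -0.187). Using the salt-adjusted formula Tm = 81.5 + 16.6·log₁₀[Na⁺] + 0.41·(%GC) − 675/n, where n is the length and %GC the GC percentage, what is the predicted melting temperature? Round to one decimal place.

86.7°C

Length n = 42. Scanning the sequence gives T=11, G=15, C=10, A=6.
G+C = 25, so %GC = 25/42 × 100 = 59.524%
Salt term: 16.6 × (-0.187) = -3.104
GC term: 0.41 × 59.524 = 24.405; length term: −675/42 = −16.071
Tm = 81.5 + (-3.104) + 24.405 − 16.071 = 86.73 → 86.7°C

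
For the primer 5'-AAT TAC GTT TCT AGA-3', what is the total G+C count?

4

Counting bases: G=2, T=6, A=5, C=2
Total G or C: 2 + 2 = 4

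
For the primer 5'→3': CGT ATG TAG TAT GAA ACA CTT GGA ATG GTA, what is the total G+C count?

11

Counting bases: C=3, G=8, A=10, T=9
Total G or C: 8 + 3 = 11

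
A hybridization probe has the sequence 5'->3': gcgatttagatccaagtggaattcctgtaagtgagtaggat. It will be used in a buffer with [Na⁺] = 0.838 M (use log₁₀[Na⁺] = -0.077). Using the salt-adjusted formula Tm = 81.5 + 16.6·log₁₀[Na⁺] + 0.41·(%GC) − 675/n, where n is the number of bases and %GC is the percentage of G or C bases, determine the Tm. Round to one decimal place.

Length n = 41. Counting bases: C=5, T=12, G=12, A=12
G+C = 17, so %GC = 17/41 × 100 = 41.463%
Salt term: 16.6 × (-0.077) = -1.278
GC term: 0.41 × 41.463 = 17; length term: −675/41 = −16.463
Tm = 81.5 + (-1.278) + 17 − 16.463 = 80.759 → 80.8°C

80.8°C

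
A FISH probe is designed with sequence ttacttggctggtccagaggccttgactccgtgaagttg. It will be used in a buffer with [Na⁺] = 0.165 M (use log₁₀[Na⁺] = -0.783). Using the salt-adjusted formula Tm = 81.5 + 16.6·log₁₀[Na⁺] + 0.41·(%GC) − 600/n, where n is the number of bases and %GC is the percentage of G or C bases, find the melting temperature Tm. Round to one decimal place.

75.2°C

Length n = 39. A=6, T=12, C=9, G=12
G+C = 21, so %GC = 21/39 × 100 = 53.846%
Salt term: 16.6 × (-0.783) = -12.998
GC term: 0.41 × 53.846 = 22.077; length term: −600/39 = −15.385
Tm = 81.5 + (-12.998) + 22.077 − 15.385 = 75.194 → 75.2°C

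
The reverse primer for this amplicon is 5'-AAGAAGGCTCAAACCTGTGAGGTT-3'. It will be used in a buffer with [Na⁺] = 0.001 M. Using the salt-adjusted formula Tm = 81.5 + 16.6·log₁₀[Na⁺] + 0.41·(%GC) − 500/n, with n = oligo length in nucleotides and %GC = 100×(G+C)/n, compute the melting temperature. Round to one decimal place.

29.7°C

Length n = 24. A=8, T=5, G=7, C=4
G+C = 11, so %GC = 11/24 × 100 = 45.833%
Salt term: 16.6 × (-3) = -49.8
GC term: 0.41 × 45.833 = 18.792; length term: −500/24 = −20.833
Tm = 81.5 + (-49.8) + 18.792 − 20.833 = 29.659 → 29.7°C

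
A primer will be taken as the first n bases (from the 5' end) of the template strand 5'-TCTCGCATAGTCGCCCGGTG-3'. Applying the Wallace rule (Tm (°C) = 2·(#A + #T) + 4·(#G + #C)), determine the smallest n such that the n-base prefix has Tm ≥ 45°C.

n = 15

First 14 bases: TCTCGCATAGTCGC → Tm = 44°C (< 45°C)
First 15 bases: TCTCGCATAGTCGCC → Tm = 48°C (≥ 45°C)
Each additional base adds 2°C (A/T) or 4°C (G/C), so Tm is non-decreasing in n; n = 15 is the first length to reach 45°C.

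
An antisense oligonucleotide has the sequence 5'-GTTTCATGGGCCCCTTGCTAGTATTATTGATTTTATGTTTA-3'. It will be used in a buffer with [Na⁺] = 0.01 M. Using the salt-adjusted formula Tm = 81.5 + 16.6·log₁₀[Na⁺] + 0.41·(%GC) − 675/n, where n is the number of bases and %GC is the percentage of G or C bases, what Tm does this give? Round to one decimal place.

45.8°C

Length n = 41. Base counts: G=8, C=6, A=7, T=20
G+C = 14, so %GC = 14/41 × 100 = 34.146%
Salt term: 16.6 × (-2) = -33.2
GC term: 0.41 × 34.146 = 14; length term: −675/41 = −16.463
Tm = 81.5 + (-33.2) + 14 − 16.463 = 45.837 → 45.8°C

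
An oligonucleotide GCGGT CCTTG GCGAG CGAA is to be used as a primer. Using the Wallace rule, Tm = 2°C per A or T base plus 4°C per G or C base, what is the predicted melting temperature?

Base counts: A=3, G=8, C=5, T=3
AT pairs contribute 6, GC pairs contribute 13.
Tm = 4·13 + 2·6 = 52 + 12 = 64°C

64°C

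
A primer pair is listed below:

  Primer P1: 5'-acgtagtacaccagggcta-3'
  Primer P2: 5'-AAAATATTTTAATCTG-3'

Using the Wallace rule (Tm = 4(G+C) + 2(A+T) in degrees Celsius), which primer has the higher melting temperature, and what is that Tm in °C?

Primer P1: A+T=9, G+C=10 → Tm = 2(9)+4(10) = 58°C
Primer P2: A+T=14, G+C=2 → Tm = 2(14)+4(2) = 36°C
58°C vs 36°C → primer P1 is higher.

Primer P1, 58°C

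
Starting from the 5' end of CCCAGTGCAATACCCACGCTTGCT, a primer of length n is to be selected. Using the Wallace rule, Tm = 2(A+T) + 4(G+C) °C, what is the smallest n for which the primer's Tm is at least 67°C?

n = 22

First 21 bases: CCCAGTGCAATACCCACGCTT → Tm = 66°C (< 67°C)
First 22 bases: CCCAGTGCAATACCCACGCTTG → Tm = 70°C (≥ 67°C)
Each additional base adds 2°C (A/T) or 4°C (G/C), so Tm is non-decreasing in n; n = 22 is the first length to reach 67°C.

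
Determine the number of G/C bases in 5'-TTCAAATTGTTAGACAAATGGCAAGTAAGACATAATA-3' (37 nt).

Base counts: G=6, T=10, A=17, C=4
G+C = 6 + 4 = 10

10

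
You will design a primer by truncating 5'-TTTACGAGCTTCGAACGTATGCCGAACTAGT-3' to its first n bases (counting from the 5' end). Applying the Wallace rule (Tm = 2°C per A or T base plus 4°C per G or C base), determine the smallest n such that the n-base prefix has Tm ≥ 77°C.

First 26 bases: TTTACGAGCTTCGAACGTATGCCGAA → Tm = 76°C (< 77°C)
First 27 bases: TTTACGAGCTTCGAACGTATGCCGAAC → Tm = 80°C (≥ 77°C)
Each additional base adds 2°C (A/T) or 4°C (G/C), so Tm is non-decreasing in n; n = 27 is the first length to reach 77°C.

n = 27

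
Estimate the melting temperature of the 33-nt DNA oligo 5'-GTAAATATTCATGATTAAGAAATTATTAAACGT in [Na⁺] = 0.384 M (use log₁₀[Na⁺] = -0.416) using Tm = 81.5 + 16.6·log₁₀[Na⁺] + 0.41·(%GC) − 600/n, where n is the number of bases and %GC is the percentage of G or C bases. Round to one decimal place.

63.9°C

Length n = 33. Base counts: A=15, G=4, C=2, T=12
G+C = 6, so %GC = 6/33 × 100 = 18.182%
Salt term: 16.6 × (-0.416) = -6.906
GC term: 0.41 × 18.182 = 7.455; length term: −600/33 = −18.182
Tm = 81.5 + (-6.906) + 7.455 − 18.182 = 63.867 → 63.9°C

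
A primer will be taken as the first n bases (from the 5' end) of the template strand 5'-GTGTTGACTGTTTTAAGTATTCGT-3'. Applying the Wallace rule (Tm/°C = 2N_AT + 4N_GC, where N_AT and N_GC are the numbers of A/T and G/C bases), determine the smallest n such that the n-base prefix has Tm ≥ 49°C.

First 18 bases: GTGTTGACTGTTTTAAGT → Tm = 48°C (< 49°C)
First 19 bases: GTGTTGACTGTTTTAAGTA → Tm = 50°C (≥ 49°C)
Each additional base adds 2°C (A/T) or 4°C (G/C), so Tm is non-decreasing in n; n = 19 is the first length to reach 49°C.

n = 19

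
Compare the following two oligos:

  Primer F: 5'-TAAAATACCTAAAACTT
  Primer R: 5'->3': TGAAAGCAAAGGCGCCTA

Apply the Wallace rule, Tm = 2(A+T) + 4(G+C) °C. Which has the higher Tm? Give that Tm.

Primer F: A+T=14, G+C=3 → Tm = 2(14)+4(3) = 40°C
Primer R: A+T=9, G+C=9 → Tm = 2(9)+4(9) = 54°C
40°C vs 54°C → primer R is higher.

Primer R, 54°C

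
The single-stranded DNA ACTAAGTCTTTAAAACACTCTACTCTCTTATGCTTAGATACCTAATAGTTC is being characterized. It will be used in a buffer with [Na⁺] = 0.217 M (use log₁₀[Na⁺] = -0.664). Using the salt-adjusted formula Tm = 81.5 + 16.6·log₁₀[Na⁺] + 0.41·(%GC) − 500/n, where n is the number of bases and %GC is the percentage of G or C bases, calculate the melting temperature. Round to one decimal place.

Length n = 51. Scanning the sequence gives A=16, T=19, C=12, G=4.
G+C = 16, so %GC = 16/51 × 100 = 31.373%
Salt term: 16.6 × (-0.664) = -11.022
GC term: 0.41 × 31.373 = 12.863; length term: −500/51 = −9.804
Tm = 81.5 + (-11.022) + 12.863 − 9.804 = 73.537 → 73.5°C

73.5°C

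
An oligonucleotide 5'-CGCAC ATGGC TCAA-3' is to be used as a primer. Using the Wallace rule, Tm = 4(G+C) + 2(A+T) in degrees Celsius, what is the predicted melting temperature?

44°C

Base counts: T=2, G=3, A=4, C=5
AT pairs contribute 6, GC pairs contribute 8.
Tm = 2(6) + 4(8) = 12 + 32 = 44°C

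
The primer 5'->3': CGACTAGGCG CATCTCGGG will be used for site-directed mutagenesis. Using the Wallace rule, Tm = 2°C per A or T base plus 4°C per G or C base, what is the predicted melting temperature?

Base counts: A=3, C=6, T=3, G=7
AT pairs contribute 6, GC pairs contribute 13.
Tm = 2×6 + 4×13 = 64°C

64°C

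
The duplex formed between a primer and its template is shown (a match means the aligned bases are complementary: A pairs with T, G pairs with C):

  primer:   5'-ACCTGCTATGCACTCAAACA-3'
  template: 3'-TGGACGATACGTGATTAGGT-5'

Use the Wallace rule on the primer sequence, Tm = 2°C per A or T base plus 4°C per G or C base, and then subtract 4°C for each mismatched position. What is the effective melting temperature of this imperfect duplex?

Primer base counts: A=7, T=4, G=2, C=7 → A+T=11, G+C=9
Perfect-match Tm = 2(11) + 4(9) = 22 + 36 = 58°C
Mismatches (positions where the bases are not complementary): 3 (at positions 15, 17, 18)
Effective Tm = 58 − 3×4 = 58 − 12 = 46°C

46°C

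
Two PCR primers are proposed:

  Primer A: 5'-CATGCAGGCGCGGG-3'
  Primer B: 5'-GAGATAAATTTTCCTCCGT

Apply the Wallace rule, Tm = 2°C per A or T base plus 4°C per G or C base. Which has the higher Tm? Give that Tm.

Primer A: A+T=3, G+C=11 → Tm = 2(3)+4(11) = 50°C
Primer B: A+T=12, G+C=7 → Tm = 2(12)+4(7) = 52°C
50°C vs 52°C → primer B is higher.

Primer B, 52°C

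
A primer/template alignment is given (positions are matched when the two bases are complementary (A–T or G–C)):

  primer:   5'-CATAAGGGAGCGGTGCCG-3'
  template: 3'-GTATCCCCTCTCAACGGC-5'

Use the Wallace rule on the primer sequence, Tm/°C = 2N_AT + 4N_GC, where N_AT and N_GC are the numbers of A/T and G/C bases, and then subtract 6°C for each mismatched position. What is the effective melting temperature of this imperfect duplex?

Primer base counts: A=4, T=2, G=8, C=4 → A+T=6, G+C=12
Perfect-match Tm = 2(6) + 4(12) = 12 + 48 = 60°C
Mismatches (positions where the bases are not complementary): 3 (at positions 5, 11, 13)
Effective Tm = 60 − 3×6 = 60 − 18 = 42°C

42°C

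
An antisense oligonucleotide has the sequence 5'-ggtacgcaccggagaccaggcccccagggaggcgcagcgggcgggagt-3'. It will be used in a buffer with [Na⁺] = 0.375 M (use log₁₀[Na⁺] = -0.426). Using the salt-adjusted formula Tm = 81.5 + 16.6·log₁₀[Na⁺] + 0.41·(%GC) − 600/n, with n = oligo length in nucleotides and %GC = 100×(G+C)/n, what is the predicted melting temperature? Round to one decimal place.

93.5°C

Length n = 48. Counting bases: T=2, A=9, G=22, C=15
G+C = 37, so %GC = 37/48 × 100 = 77.083%
Salt term: 16.6 × (-0.426) = -7.072
GC term: 0.41 × 77.083 = 31.604; length term: −600/48 = −12.5
Tm = 81.5 + (-7.072) + 31.604 − 12.5 = 93.532 → 93.5°C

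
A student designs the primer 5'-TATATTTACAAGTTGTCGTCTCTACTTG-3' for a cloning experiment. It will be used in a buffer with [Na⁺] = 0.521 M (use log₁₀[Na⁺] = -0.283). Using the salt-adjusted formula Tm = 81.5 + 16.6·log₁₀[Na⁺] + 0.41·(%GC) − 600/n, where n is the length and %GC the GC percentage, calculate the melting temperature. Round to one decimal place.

68.6°C

Length n = 28. Base counts: A=6, C=5, G=4, T=13
G+C = 9, so %GC = 9/28 × 100 = 32.143%
Salt term: 16.6 × (-0.283) = -4.698
GC term: 0.41 × 32.143 = 13.179; length term: −600/28 = −21.429
Tm = 81.5 + (-4.698) + 13.179 − 21.429 = 68.552 → 68.6°C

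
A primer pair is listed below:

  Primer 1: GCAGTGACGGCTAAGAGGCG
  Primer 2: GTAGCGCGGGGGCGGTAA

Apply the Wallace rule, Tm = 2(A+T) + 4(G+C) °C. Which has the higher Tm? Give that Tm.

Primer 1: A+T=7, G+C=13 → Tm = 2(7)+4(13) = 66°C
Primer 2: A+T=5, G+C=13 → Tm = 2(5)+4(13) = 62°C
66°C vs 62°C → primer 1 is higher.

Primer 1, 66°C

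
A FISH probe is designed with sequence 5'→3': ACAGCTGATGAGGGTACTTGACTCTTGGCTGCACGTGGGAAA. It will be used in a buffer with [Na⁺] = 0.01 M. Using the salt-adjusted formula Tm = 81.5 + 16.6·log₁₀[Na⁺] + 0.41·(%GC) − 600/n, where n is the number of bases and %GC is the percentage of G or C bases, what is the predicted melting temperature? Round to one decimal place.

55.5°C

Length n = 42. Scanning the sequence gives C=8, G=14, T=10, A=10.
G+C = 22, so %GC = 22/42 × 100 = 52.381%
Salt term: 16.6 × (-2) = -33.2
GC term: 0.41 × 52.381 = 21.476; length term: −600/42 = −14.286
Tm = 81.5 + (-33.2) + 21.476 − 14.286 = 55.49 → 55.5°C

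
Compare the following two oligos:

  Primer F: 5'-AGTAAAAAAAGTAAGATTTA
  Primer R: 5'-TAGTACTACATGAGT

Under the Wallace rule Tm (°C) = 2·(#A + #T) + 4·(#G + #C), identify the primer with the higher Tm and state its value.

Primer F: A+T=17, G+C=3 → Tm = 2(17)+4(3) = 46°C
Primer R: A+T=10, G+C=5 → Tm = 2(10)+4(5) = 40°C
46°C vs 40°C → primer F is higher.

Primer F, 46°C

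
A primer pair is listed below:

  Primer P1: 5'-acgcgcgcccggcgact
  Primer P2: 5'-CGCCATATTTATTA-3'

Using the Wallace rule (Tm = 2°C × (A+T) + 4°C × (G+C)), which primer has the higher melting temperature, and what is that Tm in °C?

Primer P1: A+T=3, G+C=14 → Tm = 2(3)+4(14) = 62°C
Primer P2: A+T=10, G+C=4 → Tm = 2(10)+4(4) = 36°C
62°C vs 36°C → primer P1 is higher.

Primer P1, 62°C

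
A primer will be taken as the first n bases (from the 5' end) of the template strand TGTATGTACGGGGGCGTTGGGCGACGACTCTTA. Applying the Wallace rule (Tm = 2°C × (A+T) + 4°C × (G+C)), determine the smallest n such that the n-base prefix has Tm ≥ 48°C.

First 14 bases: TGTATGTACGGGGG → Tm = 44°C (< 48°C)
First 15 bases: TGTATGTACGGGGGC → Tm = 48°C (≥ 48°C)
Since every base adds ≥2°C, Tm only increases with n, so the threshold is first crossed at n = 15.

n = 15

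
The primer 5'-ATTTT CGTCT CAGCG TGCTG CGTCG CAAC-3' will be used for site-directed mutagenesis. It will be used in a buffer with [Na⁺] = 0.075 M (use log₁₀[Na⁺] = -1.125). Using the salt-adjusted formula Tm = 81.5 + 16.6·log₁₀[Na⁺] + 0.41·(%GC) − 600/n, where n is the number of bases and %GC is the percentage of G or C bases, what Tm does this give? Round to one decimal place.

Length n = 29. Base counts: A=4, G=7, T=9, C=9
G+C = 16, so %GC = 16/29 × 100 = 55.172%
Salt term: 16.6 × (-1.125) = -18.675
GC term: 0.41 × 55.172 = 22.621; length term: −600/29 = −20.69
Tm = 81.5 + (-18.675) + 22.621 − 20.69 = 64.756 → 64.8°C

64.8°C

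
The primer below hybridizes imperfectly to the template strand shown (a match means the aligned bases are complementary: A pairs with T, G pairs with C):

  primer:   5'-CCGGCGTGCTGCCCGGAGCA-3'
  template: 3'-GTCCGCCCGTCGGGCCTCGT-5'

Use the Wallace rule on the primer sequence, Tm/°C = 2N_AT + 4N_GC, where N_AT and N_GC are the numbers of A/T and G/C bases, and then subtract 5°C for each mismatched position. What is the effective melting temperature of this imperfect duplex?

Primer base counts: A=2, T=2, G=8, C=8 → A+T=4, G+C=16
Perfect-match Tm = 2(4) + 4(16) = 8 + 64 = 72°C
Mismatches (positions where the bases are not complementary): 3 (at positions 2, 7, 10)
Effective Tm = 72 − 3×5 = 72 − 15 = 57°C

57°C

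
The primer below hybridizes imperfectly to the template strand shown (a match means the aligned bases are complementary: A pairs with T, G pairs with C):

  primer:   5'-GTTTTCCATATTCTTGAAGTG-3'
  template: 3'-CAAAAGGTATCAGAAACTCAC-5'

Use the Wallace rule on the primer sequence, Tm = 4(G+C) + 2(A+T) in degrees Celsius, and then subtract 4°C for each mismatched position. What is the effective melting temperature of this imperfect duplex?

Primer base counts: A=4, T=10, G=4, C=3 → A+T=14, G+C=7
Perfect-match Tm = 2(14) + 4(7) = 28 + 28 = 56°C
Mismatches (positions where the bases are not complementary): 3 (at positions 11, 16, 17)
Effective Tm = 56 − 3×4 = 56 − 12 = 44°C

44°C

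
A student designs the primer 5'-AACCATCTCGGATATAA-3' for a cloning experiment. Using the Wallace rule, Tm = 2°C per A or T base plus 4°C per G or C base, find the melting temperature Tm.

C=4, T=4, G=2, A=7
AT pairs contribute 11, GC pairs contribute 6.
Tm = 2(11) + 4(6) = 22 + 24 = 46°C

46°C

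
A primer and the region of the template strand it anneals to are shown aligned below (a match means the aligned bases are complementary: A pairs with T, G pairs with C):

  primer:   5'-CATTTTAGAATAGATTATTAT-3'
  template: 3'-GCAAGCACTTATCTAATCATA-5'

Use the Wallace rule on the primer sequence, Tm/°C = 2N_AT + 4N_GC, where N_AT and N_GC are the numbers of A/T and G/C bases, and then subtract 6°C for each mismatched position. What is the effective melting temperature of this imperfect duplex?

Primer base counts: A=8, T=10, G=2, C=1 → A+T=18, G+C=3
Perfect-match Tm = 2(18) + 4(3) = 36 + 12 = 48°C
Mismatches (positions where the bases are not complementary): 5 (at positions 2, 5, 6, 7, 18)
Effective Tm = 48 − 5×6 = 48 − 30 = 18°C

18°C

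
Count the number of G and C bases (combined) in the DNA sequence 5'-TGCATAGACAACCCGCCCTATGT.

12

Base counts: A=6, C=8, T=5, G=4
Total G or C: 4 + 8 = 12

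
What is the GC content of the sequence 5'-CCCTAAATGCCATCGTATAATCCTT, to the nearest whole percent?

40%

Scanning the sequence gives T=8, A=7, C=8, G=2.
G+C = 2 + 8 = 10 out of 25 bases
%GC = 10/25 × 100 = 40% ≈ 40%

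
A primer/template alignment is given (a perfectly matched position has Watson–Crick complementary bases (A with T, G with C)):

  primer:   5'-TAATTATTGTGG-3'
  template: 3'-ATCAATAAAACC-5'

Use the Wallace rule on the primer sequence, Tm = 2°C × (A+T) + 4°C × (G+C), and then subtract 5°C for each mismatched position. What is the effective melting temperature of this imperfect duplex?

20°C

Primer base counts: A=3, T=6, G=3, C=0 → A+T=9, G+C=3
Perfect-match Tm = 2(9) + 4(3) = 18 + 12 = 30°C
Mismatches (positions where the bases are not complementary): 2 (at positions 3, 9)
Effective Tm = 30 − 2×5 = 30 − 10 = 20°C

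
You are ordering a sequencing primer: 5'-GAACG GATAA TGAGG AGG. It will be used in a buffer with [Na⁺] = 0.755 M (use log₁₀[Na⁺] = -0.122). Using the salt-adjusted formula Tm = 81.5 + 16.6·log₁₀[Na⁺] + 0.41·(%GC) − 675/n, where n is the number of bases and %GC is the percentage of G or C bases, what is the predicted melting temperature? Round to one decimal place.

Length n = 18. A=7, G=8, T=2, C=1
G+C = 9, so %GC = 9/18 × 100 = 50%
Salt term: 16.6 × (-0.122) = -2.025
GC term: 0.41 × 50 = 20.5; length term: −675/18 = −37.5
Tm = 81.5 + (-2.025) + 20.5 − 37.5 = 62.475 → 62.5°C

62.5°C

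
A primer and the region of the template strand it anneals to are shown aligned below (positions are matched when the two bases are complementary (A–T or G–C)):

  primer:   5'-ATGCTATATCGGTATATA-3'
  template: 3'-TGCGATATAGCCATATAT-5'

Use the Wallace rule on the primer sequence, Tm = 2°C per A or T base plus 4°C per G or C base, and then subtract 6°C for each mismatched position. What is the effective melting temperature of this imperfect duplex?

Primer base counts: A=6, T=7, G=3, C=2 → A+T=13, G+C=5
Perfect-match Tm = 2(13) + 4(5) = 26 + 20 = 46°C
Mismatches (positions where the bases are not complementary): 1 (at position 2)
Effective Tm = 46 − 1×6 = 46 − 6 = 40°C

40°C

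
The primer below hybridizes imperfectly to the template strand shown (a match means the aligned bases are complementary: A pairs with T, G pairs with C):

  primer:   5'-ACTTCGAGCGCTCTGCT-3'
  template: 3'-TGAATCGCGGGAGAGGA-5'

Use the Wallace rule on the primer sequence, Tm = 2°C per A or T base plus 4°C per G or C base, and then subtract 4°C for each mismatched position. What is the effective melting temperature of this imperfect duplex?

38°C

Primer base counts: A=2, T=5, G=4, C=6 → A+T=7, G+C=10
Perfect-match Tm = 2(7) + 4(10) = 14 + 40 = 54°C
Mismatches (positions where the bases are not complementary): 4 (at positions 5, 7, 10, 15)
Effective Tm = 54 − 4×4 = 54 − 16 = 38°C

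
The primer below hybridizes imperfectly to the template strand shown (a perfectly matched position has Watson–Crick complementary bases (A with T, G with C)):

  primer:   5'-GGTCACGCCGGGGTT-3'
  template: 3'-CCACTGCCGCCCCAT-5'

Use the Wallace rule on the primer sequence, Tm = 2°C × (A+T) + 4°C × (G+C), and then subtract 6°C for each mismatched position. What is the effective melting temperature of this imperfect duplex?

34°C

Primer base counts: A=1, T=3, G=7, C=4 → A+T=4, G+C=11
Perfect-match Tm = 2(4) + 4(11) = 8 + 44 = 52°C
Mismatches (positions where the bases are not complementary): 3 (at positions 4, 8, 15)
Effective Tm = 52 − 3×6 = 52 − 18 = 34°C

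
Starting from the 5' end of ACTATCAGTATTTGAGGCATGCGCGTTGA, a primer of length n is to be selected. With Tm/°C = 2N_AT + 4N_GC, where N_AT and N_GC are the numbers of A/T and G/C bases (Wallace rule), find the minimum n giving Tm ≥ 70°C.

First 23 bases: ACTATCAGTATTTGAGGCATGCG → Tm = 66°C (< 70°C)
First 24 bases: ACTATCAGTATTTGAGGCATGCGC → Tm = 70°C (≥ 70°C)
Since every base adds ≥2°C, Tm only increases with n, so the threshold is first crossed at n = 24.

n = 24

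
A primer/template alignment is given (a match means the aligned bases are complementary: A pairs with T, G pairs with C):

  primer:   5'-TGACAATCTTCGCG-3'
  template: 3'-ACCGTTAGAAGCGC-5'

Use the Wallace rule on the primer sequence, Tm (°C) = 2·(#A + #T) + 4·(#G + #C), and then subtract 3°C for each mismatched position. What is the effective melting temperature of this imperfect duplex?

Primer base counts: A=3, T=4, G=3, C=4 → A+T=7, G+C=7
Perfect-match Tm = 2(7) + 4(7) = 14 + 28 = 42°C
Mismatches (positions where the bases are not complementary): 1 (at position 3)
Effective Tm = 42 − 1×3 = 42 − 3 = 39°C

39°C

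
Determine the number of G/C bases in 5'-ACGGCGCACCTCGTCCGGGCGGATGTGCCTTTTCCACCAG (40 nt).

Base counts: A=5, G=12, C=15, T=8
G+C = 12 + 15 = 27

27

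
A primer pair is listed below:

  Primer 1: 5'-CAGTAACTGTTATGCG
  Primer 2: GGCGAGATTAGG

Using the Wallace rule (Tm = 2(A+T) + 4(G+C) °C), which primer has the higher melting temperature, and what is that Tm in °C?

Primer 1: A+T=9, G+C=7 → Tm = 2(9)+4(7) = 46°C
Primer 2: A+T=5, G+C=7 → Tm = 2(5)+4(7) = 38°C
46°C vs 38°C → primer 1 is higher.

Primer 1, 46°C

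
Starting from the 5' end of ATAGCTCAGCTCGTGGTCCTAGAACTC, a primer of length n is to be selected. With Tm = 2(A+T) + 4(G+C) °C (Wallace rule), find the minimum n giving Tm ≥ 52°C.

n = 17

First 16 bases: ATAGCTCAGCTCGTGG → Tm = 50°C (< 52°C)
First 17 bases: ATAGCTCAGCTCGTGGT → Tm = 52°C (≥ 52°C)
Since every base adds ≥2°C, Tm only increases with n, so the threshold is first crossed at n = 17.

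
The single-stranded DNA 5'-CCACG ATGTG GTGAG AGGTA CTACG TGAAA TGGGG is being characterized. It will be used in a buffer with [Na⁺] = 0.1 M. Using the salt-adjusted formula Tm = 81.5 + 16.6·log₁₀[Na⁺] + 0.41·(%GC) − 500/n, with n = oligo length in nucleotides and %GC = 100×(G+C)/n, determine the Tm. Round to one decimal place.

Length n = 35. T=7, A=9, C=5, G=14
G+C = 19, so %GC = 19/35 × 100 = 54.286%
Salt term: 16.6 × (-1) = -16.6
GC term: 0.41 × 54.286 = 22.257; length term: −500/35 = −14.286
Tm = 81.5 + (-16.6) + 22.257 − 14.286 = 72.871 → 72.9°C

72.9°C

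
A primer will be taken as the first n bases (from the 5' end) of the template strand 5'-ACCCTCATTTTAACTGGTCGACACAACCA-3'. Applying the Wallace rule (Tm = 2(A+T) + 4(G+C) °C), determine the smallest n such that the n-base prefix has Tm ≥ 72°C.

n = 25

First 24 bases: ACCCTCATTTTAACTGGTCGACAC → Tm = 70°C (< 72°C)
First 25 bases: ACCCTCATTTTAACTGGTCGACACA → Tm = 72°C (≥ 72°C)
Since every base adds ≥2°C, Tm only increases with n, so the threshold is first crossed at n = 25.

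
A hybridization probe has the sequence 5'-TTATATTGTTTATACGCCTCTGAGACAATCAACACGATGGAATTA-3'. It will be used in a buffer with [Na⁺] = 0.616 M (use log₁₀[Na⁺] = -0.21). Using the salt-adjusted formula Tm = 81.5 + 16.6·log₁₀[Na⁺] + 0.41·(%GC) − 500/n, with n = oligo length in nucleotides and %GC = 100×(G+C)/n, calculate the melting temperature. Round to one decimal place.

Length n = 45. Base counts: T=15, G=7, C=8, A=15
G+C = 15, so %GC = 15/45 × 100 = 33.333%
Salt term: 16.6 × (-0.21) = -3.486
GC term: 0.41 × 33.333 = 13.667; length term: −500/45 = −11.111
Tm = 81.5 + (-3.486) + 13.667 − 11.111 = 80.57 → 80.6°C

80.6°C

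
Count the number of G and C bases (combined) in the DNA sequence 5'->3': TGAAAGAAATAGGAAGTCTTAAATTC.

Counting bases: T=7, C=2, G=5, A=12
G+C = 5 + 2 = 7

7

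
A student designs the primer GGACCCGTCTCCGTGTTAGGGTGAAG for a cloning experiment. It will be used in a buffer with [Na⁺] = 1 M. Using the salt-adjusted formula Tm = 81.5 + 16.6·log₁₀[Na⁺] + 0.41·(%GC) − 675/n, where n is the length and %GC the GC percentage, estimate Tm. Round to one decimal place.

Length n = 26. Base counts: C=6, A=4, T=6, G=10
G+C = 16, so %GC = 16/26 × 100 = 61.538%
Salt term: 16.6 × (0) = 0
GC term: 0.41 × 61.538 = 25.231; length term: −675/26 = −25.962
Tm = 81.5 + (0) + 25.231 − 25.962 = 80.769 → 80.8°C

80.8°C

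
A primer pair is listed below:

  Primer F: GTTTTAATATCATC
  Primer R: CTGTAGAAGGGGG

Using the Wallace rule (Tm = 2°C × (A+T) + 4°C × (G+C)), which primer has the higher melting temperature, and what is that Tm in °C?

Primer F: A+T=11, G+C=3 → Tm = 2(11)+4(3) = 34°C
Primer R: A+T=5, G+C=8 → Tm = 2(5)+4(8) = 42°C
34°C vs 42°C → primer R is higher.

Primer R, 42°C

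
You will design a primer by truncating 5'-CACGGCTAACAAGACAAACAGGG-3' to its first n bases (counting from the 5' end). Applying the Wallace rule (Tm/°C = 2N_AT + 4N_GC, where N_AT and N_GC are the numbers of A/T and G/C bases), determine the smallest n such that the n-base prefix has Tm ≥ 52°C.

n = 18

First 17 bases: CACGGCTAACAAGACAA → Tm = 50°C (< 52°C)
First 18 bases: CACGGCTAACAAGACAAA → Tm = 52°C (≥ 52°C)
Since every base adds ≥2°C, Tm only increases with n, so the threshold is first crossed at n = 18.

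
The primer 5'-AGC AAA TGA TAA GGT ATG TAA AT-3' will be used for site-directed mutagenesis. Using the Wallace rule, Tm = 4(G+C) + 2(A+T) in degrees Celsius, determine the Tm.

58°C

Counting bases: G=5, C=1, A=11, T=6
AT pairs contribute 17, GC pairs contribute 6.
Tm = 2×17 + 4×6 = 58°C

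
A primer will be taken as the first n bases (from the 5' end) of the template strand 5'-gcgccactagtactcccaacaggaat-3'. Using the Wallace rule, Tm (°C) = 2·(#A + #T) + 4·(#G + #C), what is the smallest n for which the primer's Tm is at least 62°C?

n = 20

First 19 bases: GCGCCACTAGTACTCCCAA → Tm = 60°C (< 62°C)
First 20 bases: GCGCCACTAGTACTCCCAAC → Tm = 64°C (≥ 62°C)
Each additional base adds 2°C (A/T) or 4°C (G/C), so Tm is non-decreasing in n; n = 20 is the first length to reach 62°C.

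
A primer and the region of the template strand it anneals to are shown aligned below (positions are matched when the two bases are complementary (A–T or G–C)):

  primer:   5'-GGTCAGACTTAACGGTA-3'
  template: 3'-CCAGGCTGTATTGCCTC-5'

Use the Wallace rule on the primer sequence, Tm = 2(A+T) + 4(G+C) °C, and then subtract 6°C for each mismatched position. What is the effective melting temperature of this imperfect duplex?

26°C

Primer base counts: A=5, T=4, G=5, C=3 → A+T=9, G+C=8
Perfect-match Tm = 2(9) + 4(8) = 18 + 32 = 50°C
Mismatches (positions where the bases are not complementary): 4 (at positions 5, 9, 16, 17)
Effective Tm = 50 − 4×6 = 50 − 24 = 26°C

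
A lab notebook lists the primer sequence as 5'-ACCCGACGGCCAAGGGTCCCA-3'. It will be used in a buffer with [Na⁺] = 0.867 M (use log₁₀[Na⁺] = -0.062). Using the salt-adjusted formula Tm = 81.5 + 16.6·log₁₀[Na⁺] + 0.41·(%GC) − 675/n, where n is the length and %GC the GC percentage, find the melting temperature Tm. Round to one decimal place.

Length n = 21. C=9, G=6, A=5, T=1
G+C = 15, so %GC = 15/21 × 100 = 71.429%
Salt term: 16.6 × (-0.062) = -1.029
GC term: 0.41 × 71.429 = 29.286; length term: −675/21 = −32.143
Tm = 81.5 + (-1.029) + 29.286 − 32.143 = 77.614 → 77.6°C

77.6°C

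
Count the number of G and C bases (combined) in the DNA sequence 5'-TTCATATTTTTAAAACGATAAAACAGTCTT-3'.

6

Base counts: T=12, A=12, G=2, C=4
G+C = 2 + 4 = 6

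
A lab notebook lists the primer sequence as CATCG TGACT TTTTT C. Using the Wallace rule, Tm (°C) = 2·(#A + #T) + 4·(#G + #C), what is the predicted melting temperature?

44°C

A=2, C=4, T=8, G=2
A+T = 10, G+C = 6
Tm = 2×10 + 4×6 = 44°C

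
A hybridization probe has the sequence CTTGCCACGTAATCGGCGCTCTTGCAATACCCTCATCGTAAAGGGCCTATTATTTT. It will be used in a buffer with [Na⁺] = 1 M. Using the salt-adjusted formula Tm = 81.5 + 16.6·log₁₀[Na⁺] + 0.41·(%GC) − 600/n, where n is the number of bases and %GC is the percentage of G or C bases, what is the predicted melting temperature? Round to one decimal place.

Length n = 56. Counting bases: G=10, C=16, A=12, T=18
G+C = 26, so %GC = 26/56 × 100 = 46.429%
Salt term: 16.6 × (0) = 0
GC term: 0.41 × 46.429 = 19.036; length term: −600/56 = −10.714
Tm = 81.5 + (0) + 19.036 − 10.714 = 89.822 → 89.8°C

89.8°C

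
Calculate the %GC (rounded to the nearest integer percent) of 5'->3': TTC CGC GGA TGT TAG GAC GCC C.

Scanning the sequence gives A=3, T=5, G=7, C=7.
G+C = 7 + 7 = 14 out of 22 bases
%GC = 14/22 × 100 = 63.64% ≈ 64%

64%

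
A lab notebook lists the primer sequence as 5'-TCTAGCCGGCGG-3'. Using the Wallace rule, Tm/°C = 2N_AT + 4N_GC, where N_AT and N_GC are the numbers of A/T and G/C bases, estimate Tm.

42°C

Counting bases: C=4, A=1, T=2, G=5
A+T = 3, G+C = 9
Tm = 2(3) + 4(9) = 6 + 36 = 42°C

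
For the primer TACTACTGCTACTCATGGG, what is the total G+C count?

9

C=5, A=4, G=4, T=6
Total G or C: 4 + 5 = 9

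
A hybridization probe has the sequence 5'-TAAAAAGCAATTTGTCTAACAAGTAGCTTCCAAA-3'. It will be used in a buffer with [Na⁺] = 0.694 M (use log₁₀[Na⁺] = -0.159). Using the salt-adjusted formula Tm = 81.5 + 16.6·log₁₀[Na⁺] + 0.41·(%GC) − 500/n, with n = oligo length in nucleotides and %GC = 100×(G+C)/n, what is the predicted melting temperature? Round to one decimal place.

76.2°C

Length n = 34. Base counts: G=4, A=15, T=9, C=6
G+C = 10, so %GC = 10/34 × 100 = 29.412%
Salt term: 16.6 × (-0.159) = -2.639
GC term: 0.41 × 29.412 = 12.059; length term: −500/34 = −14.706
Tm = 81.5 + (-2.639) + 12.059 − 14.706 = 76.214 → 76.2°C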